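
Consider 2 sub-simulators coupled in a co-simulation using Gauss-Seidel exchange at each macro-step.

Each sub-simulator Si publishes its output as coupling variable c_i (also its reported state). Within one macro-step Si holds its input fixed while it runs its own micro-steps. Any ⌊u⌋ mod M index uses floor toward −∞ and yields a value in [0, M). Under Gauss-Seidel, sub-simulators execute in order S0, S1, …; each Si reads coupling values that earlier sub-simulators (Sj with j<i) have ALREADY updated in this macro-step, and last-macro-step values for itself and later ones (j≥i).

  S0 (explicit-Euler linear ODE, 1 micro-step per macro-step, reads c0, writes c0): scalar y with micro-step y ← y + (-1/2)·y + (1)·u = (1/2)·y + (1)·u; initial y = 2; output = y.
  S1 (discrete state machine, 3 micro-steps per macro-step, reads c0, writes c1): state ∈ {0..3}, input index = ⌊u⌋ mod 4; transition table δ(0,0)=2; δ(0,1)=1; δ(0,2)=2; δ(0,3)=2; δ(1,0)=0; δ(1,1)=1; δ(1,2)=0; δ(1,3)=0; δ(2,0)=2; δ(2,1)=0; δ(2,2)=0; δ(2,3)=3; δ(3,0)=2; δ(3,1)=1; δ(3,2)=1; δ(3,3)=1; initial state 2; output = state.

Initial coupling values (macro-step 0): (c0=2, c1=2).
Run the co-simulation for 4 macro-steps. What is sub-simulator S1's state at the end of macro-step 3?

macro 1: S0 reads c0=2 → after 1×micro: 3; S1 reads c0=3 → after 3×micro: 0 ⇒ (c0=3, c1=0)
macro 2: S0 reads c0=3 → after 1×micro: 9/2; S1 reads c0=9/2 → after 3×micro: 2 ⇒ (c0=9/2, c1=2)
macro 3: S0 reads c0=9/2 → after 1×micro: 27/4; S1 reads c0=27/4 → after 3×micro: 0 ⇒ (c0=27/4, c1=0)
macro 4: S0 reads c0=27/4 → after 1×micro: 81/8; S1 reads c0=81/8 → after 3×micro: 2 ⇒ (c0=81/8, c1=2)

S1 state at macro-step 3 = 0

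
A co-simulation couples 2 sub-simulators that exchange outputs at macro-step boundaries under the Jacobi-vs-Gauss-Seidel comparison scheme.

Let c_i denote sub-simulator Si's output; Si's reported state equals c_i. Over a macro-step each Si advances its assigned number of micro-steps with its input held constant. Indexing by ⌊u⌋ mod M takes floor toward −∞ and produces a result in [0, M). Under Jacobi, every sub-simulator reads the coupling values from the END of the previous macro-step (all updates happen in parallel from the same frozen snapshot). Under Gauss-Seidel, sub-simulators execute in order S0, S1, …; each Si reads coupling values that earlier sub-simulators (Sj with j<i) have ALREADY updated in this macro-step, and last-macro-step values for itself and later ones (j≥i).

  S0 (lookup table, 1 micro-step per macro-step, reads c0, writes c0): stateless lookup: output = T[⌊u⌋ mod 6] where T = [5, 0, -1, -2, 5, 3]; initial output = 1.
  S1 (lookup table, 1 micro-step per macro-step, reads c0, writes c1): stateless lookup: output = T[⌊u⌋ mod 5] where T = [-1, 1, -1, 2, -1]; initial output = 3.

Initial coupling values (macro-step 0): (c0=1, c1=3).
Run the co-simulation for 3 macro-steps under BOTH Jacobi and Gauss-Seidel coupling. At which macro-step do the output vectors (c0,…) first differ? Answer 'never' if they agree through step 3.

first divergence at macro-step: 1

[Jacobi] macro 1: S0 reads c0=1 → after 1×micro: 0; S1 reads c0=1 → after 1×micro: 1 ⇒ (c0=0, c1=1)
[Jacobi] macro 2: S0 reads c0=0 → after 1×micro: 5; S1 reads c0=0 → after 1×micro: -1 ⇒ (c0=5, c1=-1)
[Jacobi] macro 3: S0 reads c0=5 → after 1×micro: 3; S1 reads c0=5 → after 1×micro: -1 ⇒ (c0=3, c1=-1)
[Gauss-Seidel] macro 1: S0 reads c0=1 → after 1×micro: 0; S1 reads c0=0 → after 1×micro: -1 ⇒ (c0=0, c1=-1)
[Gauss-Seidel] macro 2: S0 reads c0=0 → after 1×micro: 5; S1 reads c0=5 → after 1×micro: -1 ⇒ (c0=5, c1=-1)
[Gauss-Seidel] macro 3: S0 reads c0=5 → after 1×micro: 3; S1 reads c0=3 → after 1×micro: 2 ⇒ (c0=3, c1=2)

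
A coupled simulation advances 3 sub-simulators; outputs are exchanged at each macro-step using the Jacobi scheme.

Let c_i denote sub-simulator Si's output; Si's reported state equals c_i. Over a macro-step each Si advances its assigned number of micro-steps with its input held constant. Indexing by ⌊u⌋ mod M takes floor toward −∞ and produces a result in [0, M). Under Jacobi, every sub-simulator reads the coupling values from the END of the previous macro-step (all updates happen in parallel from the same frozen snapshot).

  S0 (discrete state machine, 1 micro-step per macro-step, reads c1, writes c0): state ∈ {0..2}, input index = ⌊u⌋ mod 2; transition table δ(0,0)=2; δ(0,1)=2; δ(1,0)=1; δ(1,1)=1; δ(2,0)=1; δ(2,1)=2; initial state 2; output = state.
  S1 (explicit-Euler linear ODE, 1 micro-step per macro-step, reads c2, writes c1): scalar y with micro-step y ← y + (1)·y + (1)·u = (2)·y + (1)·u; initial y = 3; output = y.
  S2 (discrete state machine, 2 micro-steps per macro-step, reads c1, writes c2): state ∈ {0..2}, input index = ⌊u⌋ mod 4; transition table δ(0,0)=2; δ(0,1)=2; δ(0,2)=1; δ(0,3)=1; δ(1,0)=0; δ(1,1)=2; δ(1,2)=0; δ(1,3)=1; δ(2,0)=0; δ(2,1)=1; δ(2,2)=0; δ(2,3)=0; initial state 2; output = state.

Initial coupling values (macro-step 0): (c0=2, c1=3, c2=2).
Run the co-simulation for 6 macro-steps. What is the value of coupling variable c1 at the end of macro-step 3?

c1 at macro-step 3 = 36

macro 1: S0 reads c1=3 → after 1×micro: 2; S1 reads c2=2 → after 1×micro: 8; S2 reads c1=3 → after 2×micro: 1 ⇒ (c0=2, c1=8, c2=1)
macro 2: S0 reads c1=8 → after 1×micro: 1; S1 reads c2=1 → after 1×micro: 17; S2 reads c1=8 → after 2×micro: 2 ⇒ (c0=1, c1=17, c2=2)
macro 3: S0 reads c1=17 → after 1×micro: 1; S1 reads c2=2 → after 1×micro: 36; S2 reads c1=17 → after 2×micro: 2 ⇒ (c0=1, c1=36, c2=2)
macro 4: S0 reads c1=36 → after 1×micro: 1; S1 reads c2=2 → after 1×micro: 74; S2 reads c1=36 → after 2×micro: 2 ⇒ (c0=1, c1=74, c2=2)
macro 5: S0 reads c1=74 → after 1×micro: 1; S1 reads c2=2 → after 1×micro: 150; S2 reads c1=74 → after 2×micro: 1 ⇒ (c0=1, c1=150, c2=1)
macro 6: S0 reads c1=150 → after 1×micro: 1; S1 reads c2=1 → after 1×micro: 301; S2 reads c1=150 → after 2×micro: 1 ⇒ (c0=1, c1=301, c2=1)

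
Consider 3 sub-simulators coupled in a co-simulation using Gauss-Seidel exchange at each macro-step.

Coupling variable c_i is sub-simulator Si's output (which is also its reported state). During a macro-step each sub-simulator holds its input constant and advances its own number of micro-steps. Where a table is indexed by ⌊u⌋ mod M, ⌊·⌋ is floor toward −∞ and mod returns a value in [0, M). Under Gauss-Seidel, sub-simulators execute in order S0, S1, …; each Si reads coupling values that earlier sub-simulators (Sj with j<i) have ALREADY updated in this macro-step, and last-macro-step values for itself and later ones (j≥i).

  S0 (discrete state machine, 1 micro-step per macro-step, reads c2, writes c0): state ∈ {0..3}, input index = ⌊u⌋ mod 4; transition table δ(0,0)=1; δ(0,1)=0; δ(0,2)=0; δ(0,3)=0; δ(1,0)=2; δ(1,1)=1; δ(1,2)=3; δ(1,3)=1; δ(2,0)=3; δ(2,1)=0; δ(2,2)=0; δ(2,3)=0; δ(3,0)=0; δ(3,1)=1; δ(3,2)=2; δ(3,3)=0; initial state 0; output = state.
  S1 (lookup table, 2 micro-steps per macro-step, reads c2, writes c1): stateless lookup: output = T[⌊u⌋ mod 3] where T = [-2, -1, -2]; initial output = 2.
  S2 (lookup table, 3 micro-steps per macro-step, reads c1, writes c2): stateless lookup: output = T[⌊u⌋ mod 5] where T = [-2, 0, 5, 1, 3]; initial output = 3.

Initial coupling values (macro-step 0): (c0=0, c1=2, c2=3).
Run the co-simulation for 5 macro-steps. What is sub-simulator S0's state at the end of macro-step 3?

macro 1: S0 reads c2=3 → after 1×micro: 0; S1 reads c2=3 → after 2×micro: -2; S2 reads c1=-2 → after 3×micro: 1 ⇒ (c0=0, c1=-2, c2=1)
macro 2: S0 reads c2=1 → after 1×micro: 0; S1 reads c2=1 → after 2×micro: -1; S2 reads c1=-1 → after 3×micro: 3 ⇒ (c0=0, c1=-1, c2=3)
macro 3: S0 reads c2=3 → after 1×micro: 0; S1 reads c2=3 → after 2×micro: -2; S2 reads c1=-2 → after 3×micro: 1 ⇒ (c0=0, c1=-2, c2=1)
macro 4: S0 reads c2=1 → after 1×micro: 0; S1 reads c2=1 → after 2×micro: -1; S2 reads c1=-1 → after 3×micro: 3 ⇒ (c0=0, c1=-1, c2=3)
macro 5: S0 reads c2=3 → after 1×micro: 0; S1 reads c2=3 → after 2×micro: -2; S2 reads c1=-2 → after 3×micro: 1 ⇒ (c0=0, c1=-2, c2=1)

S0 state at macro-step 3 = 0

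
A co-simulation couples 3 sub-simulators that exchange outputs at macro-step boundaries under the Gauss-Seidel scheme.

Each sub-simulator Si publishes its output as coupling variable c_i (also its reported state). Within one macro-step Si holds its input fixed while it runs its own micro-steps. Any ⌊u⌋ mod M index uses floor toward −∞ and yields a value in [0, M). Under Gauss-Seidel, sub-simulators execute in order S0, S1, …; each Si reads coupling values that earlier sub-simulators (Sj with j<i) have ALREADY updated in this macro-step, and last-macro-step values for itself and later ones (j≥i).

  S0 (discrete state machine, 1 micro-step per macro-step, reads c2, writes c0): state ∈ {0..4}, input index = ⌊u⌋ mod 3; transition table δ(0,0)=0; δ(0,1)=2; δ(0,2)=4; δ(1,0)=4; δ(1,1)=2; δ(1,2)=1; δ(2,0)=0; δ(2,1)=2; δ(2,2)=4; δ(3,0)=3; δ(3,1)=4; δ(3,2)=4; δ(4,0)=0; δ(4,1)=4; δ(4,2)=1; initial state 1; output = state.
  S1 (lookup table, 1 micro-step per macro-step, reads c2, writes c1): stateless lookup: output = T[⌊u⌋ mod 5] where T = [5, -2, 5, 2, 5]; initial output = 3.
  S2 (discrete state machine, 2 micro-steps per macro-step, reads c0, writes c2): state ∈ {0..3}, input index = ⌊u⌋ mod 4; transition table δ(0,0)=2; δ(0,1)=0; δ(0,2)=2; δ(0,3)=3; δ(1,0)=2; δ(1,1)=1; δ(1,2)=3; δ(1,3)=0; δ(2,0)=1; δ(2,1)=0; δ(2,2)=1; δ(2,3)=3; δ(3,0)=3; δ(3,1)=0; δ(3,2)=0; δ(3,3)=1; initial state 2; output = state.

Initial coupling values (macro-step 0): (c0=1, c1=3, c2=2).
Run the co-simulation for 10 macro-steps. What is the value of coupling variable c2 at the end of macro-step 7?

macro 1: S0 reads c2=2 → after 1×micro: 1; S1 reads c2=2 → after 1×micro: 5; S2 reads c0=1 → after 2×micro: 0 ⇒ (c0=1, c1=5, c2=0)
macro 2: S0 reads c2=0 → after 1×micro: 4; S1 reads c2=0 → after 1×micro: 5; S2 reads c0=4 → after 2×micro: 1 ⇒ (c0=4, c1=5, c2=1)
macro 3: S0 reads c2=1 → after 1×micro: 4; S1 reads c2=1 → after 1×micro: -2; S2 reads c0=4 → after 2×micro: 1 ⇒ (c0=4, c1=-2, c2=1)
macro 4: S0 reads c2=1 → after 1×micro: 4; S1 reads c2=1 → after 1×micro: -2; S2 reads c0=4 → after 2×micro: 1 ⇒ (c0=4, c1=-2, c2=1)
macro 5: S0 reads c2=1 → after 1×micro: 4; S1 reads c2=1 → after 1×micro: -2; S2 reads c0=4 → after 2×micro: 1 ⇒ (c0=4, c1=-2, c2=1)
macro 6: S0 reads c2=1 → after 1×micro: 4; S1 reads c2=1 → after 1×micro: -2; S2 reads c0=4 → after 2×micro: 1 ⇒ (c0=4, c1=-2, c2=1)
macro 7: S0 reads c2=1 → after 1×micro: 4; S1 reads c2=1 → after 1×micro: -2; S2 reads c0=4 → after 2×micro: 1 ⇒ (c0=4, c1=-2, c2=1)
macro 8: S0 reads c2=1 → after 1×micro: 4; S1 reads c2=1 → after 1×micro: -2; S2 reads c0=4 → after 2×micro: 1 ⇒ (c0=4, c1=-2, c2=1)
macro 9: S0 reads c2=1 → after 1×micro: 4; S1 reads c2=1 → after 1×micro: -2; S2 reads c0=4 → after 2×micro: 1 ⇒ (c0=4, c1=-2, c2=1)
macro 10: S0 reads c2=1 → after 1×micro: 4; S1 reads c2=1 → after 1×micro: -2; S2 reads c0=4 → after 2×micro: 1 ⇒ (c0=4, c1=-2, c2=1)

c2 at macro-step 7 = 1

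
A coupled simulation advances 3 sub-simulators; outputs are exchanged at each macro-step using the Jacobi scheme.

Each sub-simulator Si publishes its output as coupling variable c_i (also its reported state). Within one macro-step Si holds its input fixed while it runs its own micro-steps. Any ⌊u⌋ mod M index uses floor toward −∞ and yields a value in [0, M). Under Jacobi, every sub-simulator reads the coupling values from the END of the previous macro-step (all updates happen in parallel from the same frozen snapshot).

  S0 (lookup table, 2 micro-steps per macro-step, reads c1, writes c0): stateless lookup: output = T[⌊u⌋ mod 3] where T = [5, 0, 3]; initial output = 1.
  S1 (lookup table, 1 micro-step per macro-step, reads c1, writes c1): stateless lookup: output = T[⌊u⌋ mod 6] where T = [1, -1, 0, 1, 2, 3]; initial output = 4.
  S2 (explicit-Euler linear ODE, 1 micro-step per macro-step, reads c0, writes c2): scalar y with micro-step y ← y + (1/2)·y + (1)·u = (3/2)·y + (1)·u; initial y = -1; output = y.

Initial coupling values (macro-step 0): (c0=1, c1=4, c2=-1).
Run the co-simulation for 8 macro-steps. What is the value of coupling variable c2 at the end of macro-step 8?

c2 at macro-step 8 = 13773/256

macro 1: S0 reads c1=4 → after 2×micro: 0; S1 reads c1=4 → after 1×micro: 2; S2 reads c0=1 → after 1×micro: -1/2 ⇒ (c0=0, c1=2, c2=-1/2)
macro 2: S0 reads c1=2 → after 2×micro: 3; S1 reads c1=2 → after 1×micro: 0; S2 reads c0=0 → after 1×micro: -3/4 ⇒ (c0=3, c1=0, c2=-3/4)
macro 3: S0 reads c1=0 → after 2×micro: 5; S1 reads c1=0 → after 1×micro: 1; S2 reads c0=3 → after 1×micro: 15/8 ⇒ (c0=5, c1=1, c2=15/8)
macro 4: S0 reads c1=1 → after 2×micro: 0; S1 reads c1=1 → after 1×micro: -1; S2 reads c0=5 → after 1×micro: 125/16 ⇒ (c0=0, c1=-1, c2=125/16)
macro 5: S0 reads c1=-1 → after 2×micro: 3; S1 reads c1=-1 → after 1×micro: 3; S2 reads c0=0 → after 1×micro: 375/32 ⇒ (c0=3, c1=3, c2=375/32)
macro 6: S0 reads c1=3 → after 2×micro: 5; S1 reads c1=3 → after 1×micro: 1; S2 reads c0=3 → after 1×micro: 1317/64 ⇒ (c0=5, c1=1, c2=1317/64)
macro 7: S0 reads c1=1 → after 2×micro: 0; S1 reads c1=1 → after 1×micro: -1; S2 reads c0=5 → after 1×micro: 4591/128 ⇒ (c0=0, c1=-1, c2=4591/128)
macro 8: S0 reads c1=-1 → after 2×micro: 3; S1 reads c1=-1 → after 1×micro: 3; S2 reads c0=0 → after 1×micro: 13773/256 ⇒ (c0=3, c1=3, c2=13773/256)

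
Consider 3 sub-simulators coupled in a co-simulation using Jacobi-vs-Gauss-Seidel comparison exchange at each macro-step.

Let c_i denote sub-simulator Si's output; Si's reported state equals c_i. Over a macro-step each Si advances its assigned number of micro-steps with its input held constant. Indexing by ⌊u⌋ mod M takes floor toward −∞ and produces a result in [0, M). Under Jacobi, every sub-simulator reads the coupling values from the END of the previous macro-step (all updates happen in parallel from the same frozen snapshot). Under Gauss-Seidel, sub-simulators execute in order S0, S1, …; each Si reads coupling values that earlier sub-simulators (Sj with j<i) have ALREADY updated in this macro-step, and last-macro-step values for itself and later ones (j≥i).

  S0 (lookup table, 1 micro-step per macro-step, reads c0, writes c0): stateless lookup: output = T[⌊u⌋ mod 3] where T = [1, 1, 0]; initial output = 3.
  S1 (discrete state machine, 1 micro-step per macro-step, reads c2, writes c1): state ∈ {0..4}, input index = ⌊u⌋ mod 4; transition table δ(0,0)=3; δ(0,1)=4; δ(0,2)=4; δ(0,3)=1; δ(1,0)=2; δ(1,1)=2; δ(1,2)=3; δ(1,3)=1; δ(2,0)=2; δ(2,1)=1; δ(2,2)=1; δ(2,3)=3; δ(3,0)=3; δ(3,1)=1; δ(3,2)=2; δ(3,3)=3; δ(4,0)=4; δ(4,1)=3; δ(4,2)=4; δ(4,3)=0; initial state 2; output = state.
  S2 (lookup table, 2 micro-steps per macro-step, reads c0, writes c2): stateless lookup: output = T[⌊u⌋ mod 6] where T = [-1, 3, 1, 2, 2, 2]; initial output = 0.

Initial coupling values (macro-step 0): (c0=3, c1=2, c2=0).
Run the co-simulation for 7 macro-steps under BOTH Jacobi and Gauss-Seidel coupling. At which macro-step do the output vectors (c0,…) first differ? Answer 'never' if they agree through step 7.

[Jacobi] macro 1: S0 reads c0=3 → after 1×micro: 1; S1 reads c2=0 → after 1×micro: 2; S2 reads c0=3 → after 2×micro: 2 ⇒ (c0=1, c1=2, c2=2)
[Jacobi] macro 2: S0 reads c0=1 → after 1×micro: 1; S1 reads c2=2 → after 1×micro: 1; S2 reads c0=1 → after 2×micro: 3 ⇒ (c0=1, c1=1, c2=3)
[Jacobi] macro 3: S0 reads c0=1 → after 1×micro: 1; S1 reads c2=3 → after 1×micro: 1; S2 reads c0=1 → after 2×micro: 3 ⇒ (c0=1, c1=1, c2=3)
[Jacobi] macro 4: S0 reads c0=1 → after 1×micro: 1; S1 reads c2=3 → after 1×micro: 1; S2 reads c0=1 → after 2×micro: 3 ⇒ (c0=1, c1=1, c2=3)
[Jacobi] macro 5: S0 reads c0=1 → after 1×micro: 1; S1 reads c2=3 → after 1×micro: 1; S2 reads c0=1 → after 2×micro: 3 ⇒ (c0=1, c1=1, c2=3)
[Jacobi] macro 6: S0 reads c0=1 → after 1×micro: 1; S1 reads c2=3 → after 1×micro: 1; S2 reads c0=1 → after 2×micro: 3 ⇒ (c0=1, c1=1, c2=3)
[Jacobi] macro 7: S0 reads c0=1 → after 1×micro: 1; S1 reads c2=3 → after 1×micro: 1; S2 reads c0=1 → after 2×micro: 3 ⇒ (c0=1, c1=1, c2=3)
[Gauss-Seidel] macro 1: S0 reads c0=3 → after 1×micro: 1; S1 reads c2=0 → after 1×micro: 2; S2 reads c0=1 → after 2×micro: 3 ⇒ (c0=1, c1=2, c2=3)
[Gauss-Seidel] macro 2: S0 reads c0=1 → after 1×micro: 1; S1 reads c2=3 → after 1×micro: 3; S2 reads c0=1 → after 2×micro: 3 ⇒ (c0=1, c1=3, c2=3)
[Gauss-Seidel] macro 3: S0 reads c0=1 → after 1×micro: 1; S1 reads c2=3 → after 1×micro: 3; S2 reads c0=1 → after 2×micro: 3 ⇒ (c0=1, c1=3, c2=3)
[Gauss-Seidel] macro 4: S0 reads c0=1 → after 1×micro: 1; S1 reads c2=3 → after 1×micro: 3; S2 reads c0=1 → after 2×micro: 3 ⇒ (c0=1, c1=3, c2=3)
[Gauss-Seidel] macro 5: S0 reads c0=1 → after 1×micro: 1; S1 reads c2=3 → after 1×micro: 3; S2 reads c0=1 → after 2×micro: 3 ⇒ (c0=1, c1=3, c2=3)
[Gauss-Seidel] macro 6: S0 reads c0=1 → after 1×micro: 1; S1 reads c2=3 → after 1×micro: 3; S2 reads c0=1 → after 2×micro: 3 ⇒ (c0=1, c1=3, c2=3)
[Gauss-Seidel] macro 7: S0 reads c0=1 → after 1×micro: 1; S1 reads c2=3 → after 1×micro: 3; S2 reads c0=1 → after 2×micro: 3 ⇒ (c0=1, c1=3, c2=3)

first divergence at macro-step: 1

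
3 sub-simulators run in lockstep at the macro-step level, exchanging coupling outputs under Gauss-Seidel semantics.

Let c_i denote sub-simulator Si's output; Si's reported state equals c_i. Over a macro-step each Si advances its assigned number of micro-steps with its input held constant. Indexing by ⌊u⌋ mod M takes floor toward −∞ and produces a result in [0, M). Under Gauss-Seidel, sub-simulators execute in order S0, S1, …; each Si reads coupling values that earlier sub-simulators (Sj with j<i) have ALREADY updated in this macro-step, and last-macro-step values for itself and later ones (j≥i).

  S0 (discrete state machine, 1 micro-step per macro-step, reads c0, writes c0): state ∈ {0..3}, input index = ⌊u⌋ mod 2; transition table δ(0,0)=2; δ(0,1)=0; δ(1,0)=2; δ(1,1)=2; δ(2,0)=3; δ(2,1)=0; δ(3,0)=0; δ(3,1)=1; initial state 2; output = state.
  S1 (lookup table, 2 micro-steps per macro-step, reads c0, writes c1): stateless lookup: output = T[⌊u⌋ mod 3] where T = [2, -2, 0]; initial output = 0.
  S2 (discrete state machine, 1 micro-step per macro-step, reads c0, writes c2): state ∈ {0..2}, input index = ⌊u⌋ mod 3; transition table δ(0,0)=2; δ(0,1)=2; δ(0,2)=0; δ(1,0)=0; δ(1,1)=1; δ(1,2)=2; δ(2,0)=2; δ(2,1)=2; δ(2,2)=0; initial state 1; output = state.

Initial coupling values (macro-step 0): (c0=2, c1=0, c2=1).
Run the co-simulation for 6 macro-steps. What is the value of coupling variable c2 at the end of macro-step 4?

macro 1: S0 reads c0=2 → after 1×micro: 3; S1 reads c0=3 → after 2×micro: 2; S2 reads c0=3 → after 1×micro: 0 ⇒ (c0=3, c1=2, c2=0)
macro 2: S0 reads c0=3 → after 1×micro: 1; S1 reads c0=1 → after 2×micro: -2; S2 reads c0=1 → after 1×micro: 2 ⇒ (c0=1, c1=-2, c2=2)
macro 3: S0 reads c0=1 → after 1×micro: 2; S1 reads c0=2 → after 2×micro: 0; S2 reads c0=2 → after 1×micro: 0 ⇒ (c0=2, c1=0, c2=0)
macro 4: S0 reads c0=2 → after 1×micro: 3; S1 reads c0=3 → after 2×micro: 2; S2 reads c0=3 → after 1×micro: 2 ⇒ (c0=3, c1=2, c2=2)
macro 5: S0 reads c0=3 → after 1×micro: 1; S1 reads c0=1 → after 2×micro: -2; S2 reads c0=1 → after 1×micro: 2 ⇒ (c0=1, c1=-2, c2=2)
macro 6: S0 reads c0=1 → after 1×micro: 2; S1 reads c0=2 → after 2×micro: 0; S2 reads c0=2 → after 1×micro: 0 ⇒ (c0=2, c1=0, c2=0)

c2 at macro-step 4 = 2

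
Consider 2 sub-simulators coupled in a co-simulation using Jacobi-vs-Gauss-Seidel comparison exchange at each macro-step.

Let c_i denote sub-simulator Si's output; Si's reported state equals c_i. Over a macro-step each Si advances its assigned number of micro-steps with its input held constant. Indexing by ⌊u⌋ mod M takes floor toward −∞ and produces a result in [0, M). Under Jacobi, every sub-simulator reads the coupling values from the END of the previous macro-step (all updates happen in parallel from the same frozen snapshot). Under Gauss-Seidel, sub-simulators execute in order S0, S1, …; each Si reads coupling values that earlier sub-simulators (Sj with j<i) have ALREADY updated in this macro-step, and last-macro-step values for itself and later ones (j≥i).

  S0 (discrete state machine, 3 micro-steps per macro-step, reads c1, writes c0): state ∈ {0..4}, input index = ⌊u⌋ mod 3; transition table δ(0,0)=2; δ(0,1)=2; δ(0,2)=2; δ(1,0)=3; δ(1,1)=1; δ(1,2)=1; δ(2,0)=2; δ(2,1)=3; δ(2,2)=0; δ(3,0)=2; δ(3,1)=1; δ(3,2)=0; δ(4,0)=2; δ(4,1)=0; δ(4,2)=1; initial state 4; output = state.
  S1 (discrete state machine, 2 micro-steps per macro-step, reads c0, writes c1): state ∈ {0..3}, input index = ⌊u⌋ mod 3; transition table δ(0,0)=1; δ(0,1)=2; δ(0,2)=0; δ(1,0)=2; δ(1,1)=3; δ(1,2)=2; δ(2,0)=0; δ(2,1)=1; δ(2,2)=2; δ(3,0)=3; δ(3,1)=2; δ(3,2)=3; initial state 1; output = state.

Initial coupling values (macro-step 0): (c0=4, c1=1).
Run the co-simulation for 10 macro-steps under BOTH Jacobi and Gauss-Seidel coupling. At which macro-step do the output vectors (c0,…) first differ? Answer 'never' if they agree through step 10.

first divergence at macro-step: 1

[Jacobi] macro 1: S0 reads c1=1 → after 3×micro: 3; S1 reads c0=4 → after 2×micro: 2 ⇒ (c0=3, c1=2)
[Jacobi] macro 2: S0 reads c1=2 → after 3×micro: 0; S1 reads c0=3 → after 2×micro: 1 ⇒ (c0=0, c1=1)
[Jacobi] macro 3: S0 reads c1=1 → after 3×micro: 1; S1 reads c0=0 → after 2×micro: 0 ⇒ (c0=1, c1=0)
[Jacobi] macro 4: S0 reads c1=0 → after 3×micro: 2; S1 reads c0=1 → after 2×micro: 1 ⇒ (c0=2, c1=1)
[Jacobi] macro 5: S0 reads c1=1 → after 3×micro: 1; S1 reads c0=2 → after 2×micro: 2 ⇒ (c0=1, c1=2)
[Jacobi] macro 6: S0 reads c1=2 → after 3×micro: 1; S1 reads c0=1 → after 2×micro: 3 ⇒ (c0=1, c1=3)
[Jacobi] macro 7: S0 reads c1=3 → after 3×micro: 2; S1 reads c0=1 → after 2×micro: 1 ⇒ (c0=2, c1=1)
[Jacobi] macro 8: S0 reads c1=1 → after 3×micro: 1; S1 reads c0=2 → after 2×micro: 2 ⇒ (c0=1, c1=2)
[Jacobi] macro 9: S0 reads c1=2 → after 3×micro: 1; S1 reads c0=1 → after 2×micro: 3 ⇒ (c0=1, c1=3)
[Jacobi] macro 10: S0 reads c1=3 → after 3×micro: 2; S1 reads c0=1 → after 2×micro: 1 ⇒ (c0=2, c1=1)
[Gauss-Seidel] macro 1: S0 reads c1=1 → after 3×micro: 3; S1 reads c0=3 → after 2×micro: 0 ⇒ (c0=3, c1=0)
[Gauss-Seidel] macro 2: S0 reads c1=0 → after 3×micro: 2; S1 reads c0=2 → after 2×micro: 0 ⇒ (c0=2, c1=0)
[Gauss-Seidel] macro 3: S0 reads c1=0 → after 3×micro: 2; S1 reads c0=2 → after 2×micro: 0 ⇒ (c0=2, c1=0)
[Gauss-Seidel] macro 4: S0 reads c1=0 → after 3×micro: 2; S1 reads c0=2 → after 2×micro: 0 ⇒ (c0=2, c1=0)
[Gauss-Seidel] macro 5: S0 reads c1=0 → after 3×micro: 2; S1 reads c0=2 → after 2×micro: 0 ⇒ (c0=2, c1=0)
[Gauss-Seidel] macro 6: S0 reads c1=0 → after 3×micro: 2; S1 reads c0=2 → after 2×micro: 0 ⇒ (c0=2, c1=0)
[Gauss-Seidel] macro 7: S0 reads c1=0 → after 3×micro: 2; S1 reads c0=2 → after 2×micro: 0 ⇒ (c0=2, c1=0)
[Gauss-Seidel] macro 8: S0 reads c1=0 → after 3×micro: 2; S1 reads c0=2 → after 2×micro: 0 ⇒ (c0=2, c1=0)
[Gauss-Seidel] macro 9: S0 reads c1=0 → after 3×micro: 2; S1 reads c0=2 → after 2×micro: 0 ⇒ (c0=2, c1=0)
[Gauss-Seidel] macro 10: S0 reads c1=0 → after 3×micro: 2; S1 reads c0=2 → after 2×micro: 0 ⇒ (c0=2, c1=0)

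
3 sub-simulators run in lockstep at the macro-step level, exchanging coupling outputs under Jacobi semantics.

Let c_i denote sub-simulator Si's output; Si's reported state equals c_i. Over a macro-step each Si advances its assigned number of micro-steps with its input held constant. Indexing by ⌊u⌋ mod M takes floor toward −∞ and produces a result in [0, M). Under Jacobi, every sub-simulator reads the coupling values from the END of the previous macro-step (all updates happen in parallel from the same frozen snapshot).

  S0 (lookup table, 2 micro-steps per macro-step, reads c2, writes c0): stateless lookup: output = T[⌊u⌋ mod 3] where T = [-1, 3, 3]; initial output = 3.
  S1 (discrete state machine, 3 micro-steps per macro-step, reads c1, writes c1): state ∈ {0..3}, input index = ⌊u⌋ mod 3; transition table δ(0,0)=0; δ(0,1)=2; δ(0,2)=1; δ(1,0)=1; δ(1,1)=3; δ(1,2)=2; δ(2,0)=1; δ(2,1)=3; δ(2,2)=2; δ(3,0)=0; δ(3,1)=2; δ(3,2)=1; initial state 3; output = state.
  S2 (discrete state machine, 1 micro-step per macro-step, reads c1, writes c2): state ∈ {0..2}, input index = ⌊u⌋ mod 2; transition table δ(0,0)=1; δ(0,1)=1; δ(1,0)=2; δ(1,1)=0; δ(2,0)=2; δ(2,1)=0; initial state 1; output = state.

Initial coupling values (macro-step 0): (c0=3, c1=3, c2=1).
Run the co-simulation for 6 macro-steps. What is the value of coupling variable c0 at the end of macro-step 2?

c0 at macro-step 2 = -1

macro 1: S0 reads c2=1 → after 2×micro: 3; S1 reads c1=3 → after 3×micro: 0; S2 reads c1=3 → after 1×micro: 0 ⇒ (c0=3, c1=0, c2=0)
macro 2: S0 reads c2=0 → after 2×micro: -1; S1 reads c1=0 → after 3×micro: 0; S2 reads c1=0 → after 1×micro: 1 ⇒ (c0=-1, c1=0, c2=1)
macro 3: S0 reads c2=1 → after 2×micro: 3; S1 reads c1=0 → after 3×micro: 0; S2 reads c1=0 → after 1×micro: 2 ⇒ (c0=3, c1=0, c2=2)
macro 4: S0 reads c2=2 → after 2×micro: 3; S1 reads c1=0 → after 3×micro: 0; S2 reads c1=0 → after 1×micro: 2 ⇒ (c0=3, c1=0, c2=2)
macro 5: S0 reads c2=2 → after 2×micro: 3; S1 reads c1=0 → after 3×micro: 0; S2 reads c1=0 → after 1×micro: 2 ⇒ (c0=3, c1=0, c2=2)
macro 6: S0 reads c2=2 → after 2×micro: 3; S1 reads c1=0 → after 3×micro: 0; S2 reads c1=0 → after 1×micro: 2 ⇒ (c0=3, c1=0, c2=2)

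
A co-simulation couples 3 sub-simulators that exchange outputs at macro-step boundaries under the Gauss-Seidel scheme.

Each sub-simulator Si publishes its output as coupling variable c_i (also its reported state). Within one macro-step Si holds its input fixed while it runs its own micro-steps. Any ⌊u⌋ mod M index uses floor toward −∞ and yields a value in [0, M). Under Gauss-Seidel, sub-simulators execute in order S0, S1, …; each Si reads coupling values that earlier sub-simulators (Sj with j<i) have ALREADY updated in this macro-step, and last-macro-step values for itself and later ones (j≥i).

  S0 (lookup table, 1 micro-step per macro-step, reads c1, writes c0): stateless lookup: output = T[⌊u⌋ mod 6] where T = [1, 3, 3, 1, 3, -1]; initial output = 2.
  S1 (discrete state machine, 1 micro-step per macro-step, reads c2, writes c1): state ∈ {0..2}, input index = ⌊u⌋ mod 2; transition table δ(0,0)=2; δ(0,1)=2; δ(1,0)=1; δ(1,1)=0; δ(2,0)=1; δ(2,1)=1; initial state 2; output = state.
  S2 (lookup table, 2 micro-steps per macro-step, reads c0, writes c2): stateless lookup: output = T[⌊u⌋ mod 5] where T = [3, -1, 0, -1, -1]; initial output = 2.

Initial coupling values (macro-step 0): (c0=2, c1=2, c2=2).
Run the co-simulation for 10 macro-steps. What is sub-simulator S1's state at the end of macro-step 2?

S1 state at macro-step 2 = 0

macro 1: S0 reads c1=2 → after 1×micro: 3; S1 reads c2=2 → after 1×micro: 1; S2 reads c0=3 → after 2×micro: -1 ⇒ (c0=3, c1=1, c2=-1)
macro 2: S0 reads c1=1 → after 1×micro: 3; S1 reads c2=-1 → after 1×micro: 0; S2 reads c0=3 → after 2×micro: -1 ⇒ (c0=3, c1=0, c2=-1)
macro 3: S0 reads c1=0 → after 1×micro: 1; S1 reads c2=-1 → after 1×micro: 2; S2 reads c0=1 → after 2×micro: -1 ⇒ (c0=1, c1=2, c2=-1)
macro 4: S0 reads c1=2 → after 1×micro: 3; S1 reads c2=-1 → after 1×micro: 1; S2 reads c0=3 → after 2×micro: -1 ⇒ (c0=3, c1=1, c2=-1)
macro 5: S0 reads c1=1 → after 1×micro: 3; S1 reads c2=-1 → after 1×micro: 0; S2 reads c0=3 → after 2×micro: -1 ⇒ (c0=3, c1=0, c2=-1)
macro 6: S0 reads c1=0 → after 1×micro: 1; S1 reads c2=-1 → after 1×micro: 2; S2 reads c0=1 → after 2×micro: -1 ⇒ (c0=1, c1=2, c2=-1)
macro 7: S0 reads c1=2 → after 1×micro: 3; S1 reads c2=-1 → after 1×micro: 1; S2 reads c0=3 → after 2×micro: -1 ⇒ (c0=3, c1=1, c2=-1)
macro 8: S0 reads c1=1 → after 1×micro: 3; S1 reads c2=-1 → after 1×micro: 0; S2 reads c0=3 → after 2×micro: -1 ⇒ (c0=3, c1=0, c2=-1)
macro 9: S0 reads c1=0 → after 1×micro: 1; S1 reads c2=-1 → after 1×micro: 2; S2 reads c0=1 → after 2×micro: -1 ⇒ (c0=1, c1=2, c2=-1)
macro 10: S0 reads c1=2 → after 1×micro: 3; S1 reads c2=-1 → after 1×micro: 1; S2 reads c0=3 → after 2×micro: -1 ⇒ (c0=3, c1=1, c2=-1)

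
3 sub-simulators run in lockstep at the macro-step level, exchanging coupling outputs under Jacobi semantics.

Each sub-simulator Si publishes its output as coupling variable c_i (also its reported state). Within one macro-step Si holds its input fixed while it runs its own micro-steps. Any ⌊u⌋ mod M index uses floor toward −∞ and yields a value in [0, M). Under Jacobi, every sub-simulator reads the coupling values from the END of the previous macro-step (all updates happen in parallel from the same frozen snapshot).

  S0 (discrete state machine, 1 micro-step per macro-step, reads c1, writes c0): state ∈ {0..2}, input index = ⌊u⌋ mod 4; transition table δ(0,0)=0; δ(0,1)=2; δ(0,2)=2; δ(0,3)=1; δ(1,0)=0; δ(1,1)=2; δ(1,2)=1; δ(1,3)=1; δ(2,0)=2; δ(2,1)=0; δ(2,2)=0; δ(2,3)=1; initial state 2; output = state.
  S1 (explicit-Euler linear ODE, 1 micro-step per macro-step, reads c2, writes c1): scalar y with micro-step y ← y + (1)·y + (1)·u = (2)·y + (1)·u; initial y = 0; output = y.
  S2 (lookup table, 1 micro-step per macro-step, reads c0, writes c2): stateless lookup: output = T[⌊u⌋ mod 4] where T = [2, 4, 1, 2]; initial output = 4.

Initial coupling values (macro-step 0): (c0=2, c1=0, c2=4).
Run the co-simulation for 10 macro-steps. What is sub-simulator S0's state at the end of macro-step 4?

macro 1: S0 reads c1=0 → after 1×micro: 2; S1 reads c2=4 → after 1×micro: 4; S2 reads c0=2 → after 1×micro: 1 ⇒ (c0=2, c1=4, c2=1)
macro 2: S0 reads c1=4 → after 1×micro: 2; S1 reads c2=1 → after 1×micro: 9; S2 reads c0=2 → after 1×micro: 1 ⇒ (c0=2, c1=9, c2=1)
macro 3: S0 reads c1=9 → after 1×micro: 0; S1 reads c2=1 → after 1×micro: 19; S2 reads c0=2 → after 1×micro: 1 ⇒ (c0=0, c1=19, c2=1)
macro 4: S0 reads c1=19 → after 1×micro: 1; S1 reads c2=1 → after 1×micro: 39; S2 reads c0=0 → after 1×micro: 2 ⇒ (c0=1, c1=39, c2=2)
macro 5: S0 reads c1=39 → after 1×micro: 1; S1 reads c2=2 → after 1×micro: 80; S2 reads c0=1 → after 1×micro: 4 ⇒ (c0=1, c1=80, c2=4)
macro 6: S0 reads c1=80 → after 1×micro: 0; S1 reads c2=4 → after 1×micro: 164; S2 reads c0=1 → after 1×micro: 4 ⇒ (c0=0, c1=164, c2=4)
macro 7: S0 reads c1=164 → after 1×micro: 0; S1 reads c2=4 → after 1×micro: 332; S2 reads c0=0 → after 1×micro: 2 ⇒ (c0=0, c1=332, c2=2)
macro 8: S0 reads c1=332 → after 1×micro: 0; S1 reads c2=2 → after 1×micro: 666; S2 reads c0=0 → after 1×micro: 2 ⇒ (c0=0, c1=666, c2=2)
macro 9: S0 reads c1=666 → after 1×micro: 2; S1 reads c2=2 → after 1×micro: 1334; S2 reads c0=0 → after 1×micro: 2 ⇒ (c0=2, c1=1334, c2=2)
macro 10: S0 reads c1=1334 → after 1×micro: 0; S1 reads c2=2 → after 1×micro: 2670; S2 reads c0=2 → after 1×micro: 1 ⇒ (c0=0, c1=2670, c2=1)

S0 state at macro-step 4 = 1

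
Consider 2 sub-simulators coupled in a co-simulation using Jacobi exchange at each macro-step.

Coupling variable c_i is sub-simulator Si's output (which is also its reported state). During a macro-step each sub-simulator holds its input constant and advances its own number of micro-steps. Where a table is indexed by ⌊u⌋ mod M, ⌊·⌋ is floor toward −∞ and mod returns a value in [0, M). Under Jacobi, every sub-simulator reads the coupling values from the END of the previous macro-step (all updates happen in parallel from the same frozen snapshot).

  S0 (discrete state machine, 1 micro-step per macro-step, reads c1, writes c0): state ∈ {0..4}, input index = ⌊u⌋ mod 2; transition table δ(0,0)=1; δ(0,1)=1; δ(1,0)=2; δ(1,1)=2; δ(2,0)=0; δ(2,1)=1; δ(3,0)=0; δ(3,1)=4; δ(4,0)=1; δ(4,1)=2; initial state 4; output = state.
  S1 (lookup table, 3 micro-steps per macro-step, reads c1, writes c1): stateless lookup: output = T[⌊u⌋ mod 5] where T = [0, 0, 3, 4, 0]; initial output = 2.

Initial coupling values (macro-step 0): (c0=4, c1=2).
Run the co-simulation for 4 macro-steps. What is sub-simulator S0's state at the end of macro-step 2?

S0 state at macro-step 2 = 2

macro 1: S0 reads c1=2 → after 1×micro: 1; S1 reads c1=2 → after 3×micro: 3 ⇒ (c0=1, c1=3)
macro 2: S0 reads c1=3 → after 1×micro: 2; S1 reads c1=3 → after 3×micro: 4 ⇒ (c0=2, c1=4)
macro 3: S0 reads c1=4 → after 1×micro: 0; S1 reads c1=4 → after 3×micro: 0 ⇒ (c0=0, c1=0)
macro 4: S0 reads c1=0 → after 1×micro: 1; S1 reads c1=0 → after 3×micro: 0 ⇒ (c0=1, c1=0)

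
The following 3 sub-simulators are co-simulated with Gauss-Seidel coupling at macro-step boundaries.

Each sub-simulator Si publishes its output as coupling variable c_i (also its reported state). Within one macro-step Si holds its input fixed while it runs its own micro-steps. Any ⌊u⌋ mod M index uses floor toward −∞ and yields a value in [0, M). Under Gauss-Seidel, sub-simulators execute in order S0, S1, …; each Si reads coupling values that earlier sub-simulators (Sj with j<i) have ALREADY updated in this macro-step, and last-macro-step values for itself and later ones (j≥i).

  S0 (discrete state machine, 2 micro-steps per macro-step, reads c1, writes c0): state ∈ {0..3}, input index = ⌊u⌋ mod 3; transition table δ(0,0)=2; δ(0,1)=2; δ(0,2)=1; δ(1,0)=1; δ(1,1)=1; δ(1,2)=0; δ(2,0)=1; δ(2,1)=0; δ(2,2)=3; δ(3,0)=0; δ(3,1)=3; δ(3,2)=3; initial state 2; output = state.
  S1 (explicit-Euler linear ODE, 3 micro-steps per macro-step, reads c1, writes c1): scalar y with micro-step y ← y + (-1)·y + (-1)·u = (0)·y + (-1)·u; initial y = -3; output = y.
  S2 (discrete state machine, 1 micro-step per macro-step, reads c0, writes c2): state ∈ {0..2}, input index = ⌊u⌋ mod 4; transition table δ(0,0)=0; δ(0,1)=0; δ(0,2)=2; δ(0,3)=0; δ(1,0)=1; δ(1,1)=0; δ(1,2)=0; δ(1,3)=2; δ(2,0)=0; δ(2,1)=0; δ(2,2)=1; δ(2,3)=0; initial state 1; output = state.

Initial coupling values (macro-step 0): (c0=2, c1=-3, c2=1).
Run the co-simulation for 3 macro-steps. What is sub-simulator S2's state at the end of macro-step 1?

macro 1: S0 reads c1=-3 → after 2×micro: 1; S1 reads c1=-3 → after 3×micro: 3; S2 reads c0=1 → after 1×micro: 0 ⇒ (c0=1, c1=3, c2=0)
macro 2: S0 reads c1=3 → after 2×micro: 1; S1 reads c1=3 → after 3×micro: -3; S2 reads c0=1 → after 1×micro: 0 ⇒ (c0=1, c1=-3, c2=0)
macro 3: S0 reads c1=-3 → after 2×micro: 1; S1 reads c1=-3 → after 3×micro: 3; S2 reads c0=1 → after 1×micro: 0 ⇒ (c0=1, c1=3, c2=0)

S2 state at macro-step 1 = 0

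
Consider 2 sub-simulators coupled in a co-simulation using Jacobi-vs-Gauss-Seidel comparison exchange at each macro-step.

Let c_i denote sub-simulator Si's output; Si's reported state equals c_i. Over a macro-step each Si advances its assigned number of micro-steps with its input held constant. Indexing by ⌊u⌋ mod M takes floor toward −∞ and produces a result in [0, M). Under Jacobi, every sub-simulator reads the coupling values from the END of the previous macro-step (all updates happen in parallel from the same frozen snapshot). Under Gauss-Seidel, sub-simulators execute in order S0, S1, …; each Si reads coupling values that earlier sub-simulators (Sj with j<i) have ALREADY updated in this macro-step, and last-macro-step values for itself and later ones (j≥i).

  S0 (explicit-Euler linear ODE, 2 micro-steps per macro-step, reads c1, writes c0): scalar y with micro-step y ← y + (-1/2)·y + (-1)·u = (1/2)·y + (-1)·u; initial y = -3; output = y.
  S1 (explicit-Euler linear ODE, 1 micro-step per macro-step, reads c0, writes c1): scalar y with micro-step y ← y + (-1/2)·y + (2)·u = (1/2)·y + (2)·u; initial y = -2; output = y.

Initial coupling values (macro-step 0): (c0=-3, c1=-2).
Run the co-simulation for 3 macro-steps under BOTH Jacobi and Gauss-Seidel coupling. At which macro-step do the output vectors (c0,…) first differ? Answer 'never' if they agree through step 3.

[Jacobi] macro 1: S0 reads c1=-2 → after 2×micro: 9/4; S1 reads c0=-3 → after 1×micro: -7 ⇒ (c0=9/4, c1=-7)
[Jacobi] macro 2: S0 reads c1=-7 → after 2×micro: 177/16; S1 reads c0=9/4 → after 1×micro: 1 ⇒ (c0=177/16, c1=1)
[Jacobi] macro 3: S0 reads c1=1 → after 2×micro: 81/64; S1 reads c0=177/16 → after 1×micro: 181/8 ⇒ (c0=81/64, c1=181/8)
[Gauss-Seidel] macro 1: S0 reads c1=-2 → after 2×micro: 9/4; S1 reads c0=9/4 → after 1×micro: 7/2 ⇒ (c0=9/4, c1=7/2)
[Gauss-Seidel] macro 2: S0 reads c1=7/2 → after 2×micro: -75/16; S1 reads c0=-75/16 → after 1×micro: -61/8 ⇒ (c0=-75/16, c1=-61/8)
[Gauss-Seidel] macro 3: S0 reads c1=-61/8 → after 2×micro: 657/64; S1 reads c0=657/64 → after 1×micro: 535/32 ⇒ (c0=657/64, c1=535/32)

first divergence at macro-step: 1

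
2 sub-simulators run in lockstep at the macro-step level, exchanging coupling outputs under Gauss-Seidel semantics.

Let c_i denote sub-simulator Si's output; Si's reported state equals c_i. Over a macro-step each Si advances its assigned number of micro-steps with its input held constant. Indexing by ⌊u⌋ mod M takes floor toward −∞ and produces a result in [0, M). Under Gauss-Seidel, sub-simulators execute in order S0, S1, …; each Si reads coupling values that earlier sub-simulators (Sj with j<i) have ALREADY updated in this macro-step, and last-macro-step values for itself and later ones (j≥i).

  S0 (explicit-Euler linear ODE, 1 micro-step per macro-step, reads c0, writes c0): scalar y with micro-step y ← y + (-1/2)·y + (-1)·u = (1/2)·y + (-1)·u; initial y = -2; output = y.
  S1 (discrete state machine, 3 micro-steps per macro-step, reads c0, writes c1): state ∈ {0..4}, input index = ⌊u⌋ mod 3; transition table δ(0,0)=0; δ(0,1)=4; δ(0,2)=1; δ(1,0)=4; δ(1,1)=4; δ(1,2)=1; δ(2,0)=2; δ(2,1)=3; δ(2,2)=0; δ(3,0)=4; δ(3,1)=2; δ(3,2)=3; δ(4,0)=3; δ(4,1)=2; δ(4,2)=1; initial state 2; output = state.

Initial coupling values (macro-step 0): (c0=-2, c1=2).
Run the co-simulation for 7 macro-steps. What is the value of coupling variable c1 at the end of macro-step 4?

macro 1: S0 reads c0=-2 → after 1×micro: 1; S1 reads c0=1 → after 3×micro: 3 ⇒ (c0=1, c1=3)
macro 2: S0 reads c0=1 → after 1×micro: -1/2; S1 reads c0=-1/2 → after 3×micro: 3 ⇒ (c0=-1/2, c1=3)
macro 3: S0 reads c0=-1/2 → after 1×micro: 1/4; S1 reads c0=1/4 → after 3×micro: 4 ⇒ (c0=1/4, c1=4)
macro 4: S0 reads c0=1/4 → after 1×micro: -1/8; S1 reads c0=-1/8 → after 3×micro: 1 ⇒ (c0=-1/8, c1=1)
macro 5: S0 reads c0=-1/8 → after 1×micro: 1/16; S1 reads c0=1/16 → after 3×micro: 4 ⇒ (c0=1/16, c1=4)
macro 6: S0 reads c0=1/16 → after 1×micro: -1/32; S1 reads c0=-1/32 → after 3×micro: 1 ⇒ (c0=-1/32, c1=1)
macro 7: S0 reads c0=-1/32 → after 1×micro: 1/64; S1 reads c0=1/64 → after 3×micro: 4 ⇒ (c0=1/64, c1=4)

c1 at macro-step 4 = 1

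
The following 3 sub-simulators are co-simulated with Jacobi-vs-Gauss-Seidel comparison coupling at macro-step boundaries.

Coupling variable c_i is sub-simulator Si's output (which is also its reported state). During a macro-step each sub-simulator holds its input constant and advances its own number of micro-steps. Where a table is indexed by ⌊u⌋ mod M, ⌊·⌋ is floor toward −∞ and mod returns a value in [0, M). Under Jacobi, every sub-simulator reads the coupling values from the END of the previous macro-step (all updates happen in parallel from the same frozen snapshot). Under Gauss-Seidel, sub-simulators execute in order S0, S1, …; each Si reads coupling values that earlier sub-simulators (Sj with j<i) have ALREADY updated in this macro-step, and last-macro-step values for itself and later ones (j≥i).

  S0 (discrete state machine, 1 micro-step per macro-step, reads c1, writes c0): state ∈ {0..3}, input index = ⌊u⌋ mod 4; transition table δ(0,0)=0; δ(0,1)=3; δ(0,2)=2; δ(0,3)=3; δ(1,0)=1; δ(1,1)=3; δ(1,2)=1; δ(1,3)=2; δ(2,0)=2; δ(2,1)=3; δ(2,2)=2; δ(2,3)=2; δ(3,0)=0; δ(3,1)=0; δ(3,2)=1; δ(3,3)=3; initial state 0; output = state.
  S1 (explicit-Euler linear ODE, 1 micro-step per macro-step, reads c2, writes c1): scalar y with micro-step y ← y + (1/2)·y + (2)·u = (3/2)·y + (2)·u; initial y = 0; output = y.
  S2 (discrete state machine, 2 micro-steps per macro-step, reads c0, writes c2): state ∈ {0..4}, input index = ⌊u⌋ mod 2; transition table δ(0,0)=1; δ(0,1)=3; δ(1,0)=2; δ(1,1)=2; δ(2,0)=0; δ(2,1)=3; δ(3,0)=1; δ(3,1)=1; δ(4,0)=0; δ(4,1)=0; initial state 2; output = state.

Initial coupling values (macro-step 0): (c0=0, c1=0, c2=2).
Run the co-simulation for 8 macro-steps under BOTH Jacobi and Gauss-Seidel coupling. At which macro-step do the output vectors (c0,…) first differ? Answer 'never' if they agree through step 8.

first divergence at macro-step: never

[Jacobi] macro 1: S0 reads c1=0 → after 1×micro: 0; S1 reads c2=2 → after 1×micro: 4; S2 reads c0=0 → after 2×micro: 1 ⇒ (c0=0, c1=4, c2=1)
[Jacobi] macro 2: S0 reads c1=4 → after 1×micro: 0; S1 reads c2=1 → after 1×micro: 8; S2 reads c0=0 → after 2×micro: 0 ⇒ (c0=0, c1=8, c2=0)
[Jacobi] macro 3: S0 reads c1=8 → after 1×micro: 0; S1 reads c2=0 → after 1×micro: 12; S2 reads c0=0 → after 2×micro: 2 ⇒ (c0=0, c1=12, c2=2)
[Jacobi] macro 4: S0 reads c1=12 → after 1×micro: 0; S1 reads c2=2 → after 1×micro: 22; S2 reads c0=0 → after 2×micro: 1 ⇒ (c0=0, c1=22, c2=1)
[Jacobi] macro 5: S0 reads c1=22 → after 1×micro: 2; S1 reads c2=1 → after 1×micro: 35; S2 reads c0=0 → after 2×micro: 0 ⇒ (c0=2, c1=35, c2=0)
[Jacobi] macro 6: S0 reads c1=35 → after 1×micro: 2; S1 reads c2=0 → after 1×micro: 105/2; S2 reads c0=2 → after 2×micro: 2 ⇒ (c0=2, c1=105/2, c2=2)
[Jacobi] macro 7: S0 reads c1=105/2 → after 1×micro: 2; S1 reads c2=2 → after 1×micro: 331/4; S2 reads c0=2 → after 2×micro: 1 ⇒ (c0=2, c1=331/4, c2=1)
[Jacobi] macro 8: S0 reads c1=331/4 → after 1×micro: 2; S1 reads c2=1 → after 1×micro: 1009/8; S2 reads c0=2 → after 2×micro: 0 ⇒ (c0=2, c1=1009/8, c2=0)
[Gauss-Seidel] macro 1: S0 reads c1=0 → after 1×micro: 0; S1 reads c2=2 → after 1×micro: 4; S2 reads c0=0 → after 2×micro: 1 ⇒ (c0=0, c1=4, c2=1)
[Gauss-Seidel] macro 2: S0 reads c1=4 → after 1×micro: 0; S1 reads c2=1 → after 1×micro: 8; S2 reads c0=0 → after 2×micro: 0 ⇒ (c0=0, c1=8, c2=0)
[Gauss-Seidel] macro 3: S0 reads c1=8 → after 1×micro: 0; S1 reads c2=0 → after 1×micro: 12; S2 reads c0=0 → after 2×micro: 2 ⇒ (c0=0, c1=12, c2=2)
[Gauss-Seidel] macro 4: S0 reads c1=12 → after 1×micro: 0; S1 reads c2=2 → after 1×micro: 22; S2 reads c0=0 → after 2×micro: 1 ⇒ (c0=0, c1=22, c2=1)
[Gauss-Seidel] macro 5: S0 reads c1=22 → after 1×micro: 2; S1 reads c2=1 → after 1×micro: 35; S2 reads c0=2 → after 2×micro: 0 ⇒ (c0=2, c1=35, c2=0)
[Gauss-Seidel] macro 6: S0 reads c1=35 → after 1×micro: 2; S1 reads c2=0 → after 1×micro: 105/2; S2 reads c0=2 → after 2×micro: 2 ⇒ (c0=2, c1=105/2, c2=2)
[Gauss-Seidel] macro 7: S0 reads c1=105/2 → after 1×micro: 2; S1 reads c2=2 → after 1×micro: 331/4; S2 reads c0=2 → after 2×micro: 1 ⇒ (c0=2, c1=331/4, c2=1)
[Gauss-Seidel] macro 8: S0 reads c1=331/4 → after 1×micro: 2; S1 reads c2=1 → after 1×micro: 1009/8; S2 reads c0=2 → after 2×micro: 0 ⇒ (c0=2, c1=1009/8, c2=0)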